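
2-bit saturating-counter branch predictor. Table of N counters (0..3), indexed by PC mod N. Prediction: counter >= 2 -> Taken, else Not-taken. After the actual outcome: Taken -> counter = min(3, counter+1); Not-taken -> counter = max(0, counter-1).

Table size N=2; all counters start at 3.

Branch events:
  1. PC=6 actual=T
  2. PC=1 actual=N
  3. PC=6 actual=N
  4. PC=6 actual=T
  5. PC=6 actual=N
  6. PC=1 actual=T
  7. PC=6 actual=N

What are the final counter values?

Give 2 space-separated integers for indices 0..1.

Ev 1: PC=6 idx=0 pred=T actual=T -> ctr[0]=3
Ev 2: PC=1 idx=1 pred=T actual=N -> ctr[1]=2
Ev 3: PC=6 idx=0 pred=T actual=N -> ctr[0]=2
Ev 4: PC=6 idx=0 pred=T actual=T -> ctr[0]=3
Ev 5: PC=6 idx=0 pred=T actual=N -> ctr[0]=2
Ev 6: PC=1 idx=1 pred=T actual=T -> ctr[1]=3
Ev 7: PC=6 idx=0 pred=T actual=N -> ctr[0]=1

Answer: 1 3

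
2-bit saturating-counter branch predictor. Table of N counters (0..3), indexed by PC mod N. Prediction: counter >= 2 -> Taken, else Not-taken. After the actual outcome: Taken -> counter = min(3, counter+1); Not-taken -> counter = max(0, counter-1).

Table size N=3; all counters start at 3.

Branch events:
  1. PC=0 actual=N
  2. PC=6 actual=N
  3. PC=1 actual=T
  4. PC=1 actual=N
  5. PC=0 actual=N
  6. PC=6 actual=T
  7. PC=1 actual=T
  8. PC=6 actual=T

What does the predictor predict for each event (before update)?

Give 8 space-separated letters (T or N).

Ev 1: PC=0 idx=0 pred=T actual=N -> ctr[0]=2
Ev 2: PC=6 idx=0 pred=T actual=N -> ctr[0]=1
Ev 3: PC=1 idx=1 pred=T actual=T -> ctr[1]=3
Ev 4: PC=1 idx=1 pred=T actual=N -> ctr[1]=2
Ev 5: PC=0 idx=0 pred=N actual=N -> ctr[0]=0
Ev 6: PC=6 idx=0 pred=N actual=T -> ctr[0]=1
Ev 7: PC=1 idx=1 pred=T actual=T -> ctr[1]=3
Ev 8: PC=6 idx=0 pred=N actual=T -> ctr[0]=2

Answer: T T T T N N T N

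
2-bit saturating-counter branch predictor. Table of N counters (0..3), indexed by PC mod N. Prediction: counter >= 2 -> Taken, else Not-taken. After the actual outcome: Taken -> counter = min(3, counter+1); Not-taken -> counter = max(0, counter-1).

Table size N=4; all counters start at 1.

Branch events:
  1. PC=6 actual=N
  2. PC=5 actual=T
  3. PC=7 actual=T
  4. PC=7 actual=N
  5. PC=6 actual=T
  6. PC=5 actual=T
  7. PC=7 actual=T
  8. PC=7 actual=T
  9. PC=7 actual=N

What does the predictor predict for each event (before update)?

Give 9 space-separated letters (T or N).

Answer: N N N T N T N T T

Derivation:
Ev 1: PC=6 idx=2 pred=N actual=N -> ctr[2]=0
Ev 2: PC=5 idx=1 pred=N actual=T -> ctr[1]=2
Ev 3: PC=7 idx=3 pred=N actual=T -> ctr[3]=2
Ev 4: PC=7 idx=3 pred=T actual=N -> ctr[3]=1
Ev 5: PC=6 idx=2 pred=N actual=T -> ctr[2]=1
Ev 6: PC=5 idx=1 pred=T actual=T -> ctr[1]=3
Ev 7: PC=7 idx=3 pred=N actual=T -> ctr[3]=2
Ev 8: PC=7 idx=3 pred=T actual=T -> ctr[3]=3
Ev 9: PC=7 idx=3 pred=T actual=N -> ctr[3]=2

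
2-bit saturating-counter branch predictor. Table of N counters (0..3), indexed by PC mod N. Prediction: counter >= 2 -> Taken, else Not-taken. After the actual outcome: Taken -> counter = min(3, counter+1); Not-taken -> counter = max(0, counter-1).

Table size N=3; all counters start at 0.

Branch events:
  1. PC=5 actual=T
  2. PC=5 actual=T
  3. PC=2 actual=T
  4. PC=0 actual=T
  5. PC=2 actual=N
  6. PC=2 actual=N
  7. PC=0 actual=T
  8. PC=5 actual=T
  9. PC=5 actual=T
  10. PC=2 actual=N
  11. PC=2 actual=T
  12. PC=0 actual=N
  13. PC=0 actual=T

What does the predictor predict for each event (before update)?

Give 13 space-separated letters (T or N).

Answer: N N T N T T N N T T T T N

Derivation:
Ev 1: PC=5 idx=2 pred=N actual=T -> ctr[2]=1
Ev 2: PC=5 idx=2 pred=N actual=T -> ctr[2]=2
Ev 3: PC=2 idx=2 pred=T actual=T -> ctr[2]=3
Ev 4: PC=0 idx=0 pred=N actual=T -> ctr[0]=1
Ev 5: PC=2 idx=2 pred=T actual=N -> ctr[2]=2
Ev 6: PC=2 idx=2 pred=T actual=N -> ctr[2]=1
Ev 7: PC=0 idx=0 pred=N actual=T -> ctr[0]=2
Ev 8: PC=5 idx=2 pred=N actual=T -> ctr[2]=2
Ev 9: PC=5 idx=2 pred=T actual=T -> ctr[2]=3
Ev 10: PC=2 idx=2 pred=T actual=N -> ctr[2]=2
Ev 11: PC=2 idx=2 pred=T actual=T -> ctr[2]=3
Ev 12: PC=0 idx=0 pred=T actual=N -> ctr[0]=1
Ev 13: PC=0 idx=0 pred=N actual=T -> ctr[0]=2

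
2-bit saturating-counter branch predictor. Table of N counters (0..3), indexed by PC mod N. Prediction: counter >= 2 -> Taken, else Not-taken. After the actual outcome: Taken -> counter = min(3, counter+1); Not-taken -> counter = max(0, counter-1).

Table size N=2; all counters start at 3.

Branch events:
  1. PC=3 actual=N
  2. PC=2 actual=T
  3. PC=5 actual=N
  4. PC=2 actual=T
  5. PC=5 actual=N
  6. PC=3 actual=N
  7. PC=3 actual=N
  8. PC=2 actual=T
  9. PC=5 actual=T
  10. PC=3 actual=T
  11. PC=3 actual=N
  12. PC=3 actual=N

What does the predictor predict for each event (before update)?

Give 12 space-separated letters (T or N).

Ev 1: PC=3 idx=1 pred=T actual=N -> ctr[1]=2
Ev 2: PC=2 idx=0 pred=T actual=T -> ctr[0]=3
Ev 3: PC=5 idx=1 pred=T actual=N -> ctr[1]=1
Ev 4: PC=2 idx=0 pred=T actual=T -> ctr[0]=3
Ev 5: PC=5 idx=1 pred=N actual=N -> ctr[1]=0
Ev 6: PC=3 idx=1 pred=N actual=N -> ctr[1]=0
Ev 7: PC=3 idx=1 pred=N actual=N -> ctr[1]=0
Ev 8: PC=2 idx=0 pred=T actual=T -> ctr[0]=3
Ev 9: PC=5 idx=1 pred=N actual=T -> ctr[1]=1
Ev 10: PC=3 idx=1 pred=N actual=T -> ctr[1]=2
Ev 11: PC=3 idx=1 pred=T actual=N -> ctr[1]=1
Ev 12: PC=3 idx=1 pred=N actual=N -> ctr[1]=0

Answer: T T T T N N N T N N T N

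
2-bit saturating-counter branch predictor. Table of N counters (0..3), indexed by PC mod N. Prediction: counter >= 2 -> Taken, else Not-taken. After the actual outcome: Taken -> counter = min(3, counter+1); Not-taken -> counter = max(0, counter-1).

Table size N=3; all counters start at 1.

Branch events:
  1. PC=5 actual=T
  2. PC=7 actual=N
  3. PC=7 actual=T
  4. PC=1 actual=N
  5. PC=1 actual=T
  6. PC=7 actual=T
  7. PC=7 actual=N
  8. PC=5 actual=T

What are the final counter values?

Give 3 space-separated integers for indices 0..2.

Ev 1: PC=5 idx=2 pred=N actual=T -> ctr[2]=2
Ev 2: PC=7 idx=1 pred=N actual=N -> ctr[1]=0
Ev 3: PC=7 idx=1 pred=N actual=T -> ctr[1]=1
Ev 4: PC=1 idx=1 pred=N actual=N -> ctr[1]=0
Ev 5: PC=1 idx=1 pred=N actual=T -> ctr[1]=1
Ev 6: PC=7 idx=1 pred=N actual=T -> ctr[1]=2
Ev 7: PC=7 idx=1 pred=T actual=N -> ctr[1]=1
Ev 8: PC=5 idx=2 pred=T actual=T -> ctr[2]=3

Answer: 1 1 3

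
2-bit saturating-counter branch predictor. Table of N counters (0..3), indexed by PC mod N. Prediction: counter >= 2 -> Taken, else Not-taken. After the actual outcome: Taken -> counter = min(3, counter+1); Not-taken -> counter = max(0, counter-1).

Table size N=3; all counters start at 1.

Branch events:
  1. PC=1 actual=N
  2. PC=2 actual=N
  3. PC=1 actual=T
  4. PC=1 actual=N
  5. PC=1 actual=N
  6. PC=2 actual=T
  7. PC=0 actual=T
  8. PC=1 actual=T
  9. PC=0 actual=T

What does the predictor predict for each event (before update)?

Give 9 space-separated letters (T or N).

Ev 1: PC=1 idx=1 pred=N actual=N -> ctr[1]=0
Ev 2: PC=2 idx=2 pred=N actual=N -> ctr[2]=0
Ev 3: PC=1 idx=1 pred=N actual=T -> ctr[1]=1
Ev 4: PC=1 idx=1 pred=N actual=N -> ctr[1]=0
Ev 5: PC=1 idx=1 pred=N actual=N -> ctr[1]=0
Ev 6: PC=2 idx=2 pred=N actual=T -> ctr[2]=1
Ev 7: PC=0 idx=0 pred=N actual=T -> ctr[0]=2
Ev 8: PC=1 idx=1 pred=N actual=T -> ctr[1]=1
Ev 9: PC=0 idx=0 pred=T actual=T -> ctr[0]=3

Answer: N N N N N N N N T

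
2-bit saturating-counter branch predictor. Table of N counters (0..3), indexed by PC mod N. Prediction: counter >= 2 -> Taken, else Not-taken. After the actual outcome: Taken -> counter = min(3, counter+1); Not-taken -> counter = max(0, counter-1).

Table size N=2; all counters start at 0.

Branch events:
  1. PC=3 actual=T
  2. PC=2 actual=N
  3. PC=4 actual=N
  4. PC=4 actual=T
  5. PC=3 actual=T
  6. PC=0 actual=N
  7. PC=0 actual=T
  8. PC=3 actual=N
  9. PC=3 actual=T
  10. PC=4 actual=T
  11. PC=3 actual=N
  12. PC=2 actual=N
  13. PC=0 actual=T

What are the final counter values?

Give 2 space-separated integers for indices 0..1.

Ev 1: PC=3 idx=1 pred=N actual=T -> ctr[1]=1
Ev 2: PC=2 idx=0 pred=N actual=N -> ctr[0]=0
Ev 3: PC=4 idx=0 pred=N actual=N -> ctr[0]=0
Ev 4: PC=4 idx=0 pred=N actual=T -> ctr[0]=1
Ev 5: PC=3 idx=1 pred=N actual=T -> ctr[1]=2
Ev 6: PC=0 idx=0 pred=N actual=N -> ctr[0]=0
Ev 7: PC=0 idx=0 pred=N actual=T -> ctr[0]=1
Ev 8: PC=3 idx=1 pred=T actual=N -> ctr[1]=1
Ev 9: PC=3 idx=1 pred=N actual=T -> ctr[1]=2
Ev 10: PC=4 idx=0 pred=N actual=T -> ctr[0]=2
Ev 11: PC=3 idx=1 pred=T actual=N -> ctr[1]=1
Ev 12: PC=2 idx=0 pred=T actual=N -> ctr[0]=1
Ev 13: PC=0 idx=0 pred=N actual=T -> ctr[0]=2

Answer: 2 1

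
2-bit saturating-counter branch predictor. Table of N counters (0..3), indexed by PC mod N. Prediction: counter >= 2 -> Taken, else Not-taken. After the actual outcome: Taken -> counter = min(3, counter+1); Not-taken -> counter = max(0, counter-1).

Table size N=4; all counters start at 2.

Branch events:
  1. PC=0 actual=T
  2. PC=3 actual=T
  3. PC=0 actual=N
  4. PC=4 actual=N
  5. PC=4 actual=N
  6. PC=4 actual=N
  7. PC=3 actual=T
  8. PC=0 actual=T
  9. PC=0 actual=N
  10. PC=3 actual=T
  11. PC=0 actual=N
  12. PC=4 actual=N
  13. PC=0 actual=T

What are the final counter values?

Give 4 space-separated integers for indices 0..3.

Answer: 1 2 2 3

Derivation:
Ev 1: PC=0 idx=0 pred=T actual=T -> ctr[0]=3
Ev 2: PC=3 idx=3 pred=T actual=T -> ctr[3]=3
Ev 3: PC=0 idx=0 pred=T actual=N -> ctr[0]=2
Ev 4: PC=4 idx=0 pred=T actual=N -> ctr[0]=1
Ev 5: PC=4 idx=0 pred=N actual=N -> ctr[0]=0
Ev 6: PC=4 idx=0 pred=N actual=N -> ctr[0]=0
Ev 7: PC=3 idx=3 pred=T actual=T -> ctr[3]=3
Ev 8: PC=0 idx=0 pred=N actual=T -> ctr[0]=1
Ev 9: PC=0 idx=0 pred=N actual=N -> ctr[0]=0
Ev 10: PC=3 idx=3 pred=T actual=T -> ctr[3]=3
Ev 11: PC=0 idx=0 pred=N actual=N -> ctr[0]=0
Ev 12: PC=4 idx=0 pred=N actual=N -> ctr[0]=0
Ev 13: PC=0 idx=0 pred=N actual=T -> ctr[0]=1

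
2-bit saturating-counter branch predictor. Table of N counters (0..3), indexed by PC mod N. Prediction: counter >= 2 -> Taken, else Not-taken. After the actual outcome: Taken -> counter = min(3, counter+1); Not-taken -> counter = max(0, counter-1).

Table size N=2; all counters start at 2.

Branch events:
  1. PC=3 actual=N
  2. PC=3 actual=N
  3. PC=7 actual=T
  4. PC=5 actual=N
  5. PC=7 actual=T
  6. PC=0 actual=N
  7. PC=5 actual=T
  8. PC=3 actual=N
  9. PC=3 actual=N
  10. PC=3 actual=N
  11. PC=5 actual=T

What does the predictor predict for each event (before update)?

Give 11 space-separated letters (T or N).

Ev 1: PC=3 idx=1 pred=T actual=N -> ctr[1]=1
Ev 2: PC=3 idx=1 pred=N actual=N -> ctr[1]=0
Ev 3: PC=7 idx=1 pred=N actual=T -> ctr[1]=1
Ev 4: PC=5 idx=1 pred=N actual=N -> ctr[1]=0
Ev 5: PC=7 idx=1 pred=N actual=T -> ctr[1]=1
Ev 6: PC=0 idx=0 pred=T actual=N -> ctr[0]=1
Ev 7: PC=5 idx=1 pred=N actual=T -> ctr[1]=2
Ev 8: PC=3 idx=1 pred=T actual=N -> ctr[1]=1
Ev 9: PC=3 idx=1 pred=N actual=N -> ctr[1]=0
Ev 10: PC=3 idx=1 pred=N actual=N -> ctr[1]=0
Ev 11: PC=5 idx=1 pred=N actual=T -> ctr[1]=1

Answer: T N N N N T N T N N N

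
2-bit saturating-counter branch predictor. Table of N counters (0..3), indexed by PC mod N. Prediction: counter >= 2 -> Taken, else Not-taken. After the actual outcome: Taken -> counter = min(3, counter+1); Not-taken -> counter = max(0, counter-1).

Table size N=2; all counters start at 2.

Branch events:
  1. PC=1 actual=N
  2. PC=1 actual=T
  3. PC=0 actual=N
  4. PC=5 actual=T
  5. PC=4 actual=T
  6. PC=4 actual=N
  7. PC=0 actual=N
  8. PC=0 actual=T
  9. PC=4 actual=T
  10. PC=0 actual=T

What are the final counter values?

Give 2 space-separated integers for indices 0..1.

Answer: 3 3

Derivation:
Ev 1: PC=1 idx=1 pred=T actual=N -> ctr[1]=1
Ev 2: PC=1 idx=1 pred=N actual=T -> ctr[1]=2
Ev 3: PC=0 idx=0 pred=T actual=N -> ctr[0]=1
Ev 4: PC=5 idx=1 pred=T actual=T -> ctr[1]=3
Ev 5: PC=4 idx=0 pred=N actual=T -> ctr[0]=2
Ev 6: PC=4 idx=0 pred=T actual=N -> ctr[0]=1
Ev 7: PC=0 idx=0 pred=N actual=N -> ctr[0]=0
Ev 8: PC=0 idx=0 pred=N actual=T -> ctr[0]=1
Ev 9: PC=4 idx=0 pred=N actual=T -> ctr[0]=2
Ev 10: PC=0 idx=0 pred=T actual=T -> ctr[0]=3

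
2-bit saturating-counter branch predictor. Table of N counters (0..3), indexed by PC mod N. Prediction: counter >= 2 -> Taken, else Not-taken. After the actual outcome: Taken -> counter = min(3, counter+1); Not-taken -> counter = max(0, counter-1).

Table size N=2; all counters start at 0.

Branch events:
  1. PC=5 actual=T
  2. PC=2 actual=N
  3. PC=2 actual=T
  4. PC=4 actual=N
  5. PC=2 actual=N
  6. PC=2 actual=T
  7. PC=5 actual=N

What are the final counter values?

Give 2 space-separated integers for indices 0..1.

Answer: 1 0

Derivation:
Ev 1: PC=5 idx=1 pred=N actual=T -> ctr[1]=1
Ev 2: PC=2 idx=0 pred=N actual=N -> ctr[0]=0
Ev 3: PC=2 idx=0 pred=N actual=T -> ctr[0]=1
Ev 4: PC=4 idx=0 pred=N actual=N -> ctr[0]=0
Ev 5: PC=2 idx=0 pred=N actual=N -> ctr[0]=0
Ev 6: PC=2 idx=0 pred=N actual=T -> ctr[0]=1
Ev 7: PC=5 idx=1 pred=N actual=N -> ctr[1]=0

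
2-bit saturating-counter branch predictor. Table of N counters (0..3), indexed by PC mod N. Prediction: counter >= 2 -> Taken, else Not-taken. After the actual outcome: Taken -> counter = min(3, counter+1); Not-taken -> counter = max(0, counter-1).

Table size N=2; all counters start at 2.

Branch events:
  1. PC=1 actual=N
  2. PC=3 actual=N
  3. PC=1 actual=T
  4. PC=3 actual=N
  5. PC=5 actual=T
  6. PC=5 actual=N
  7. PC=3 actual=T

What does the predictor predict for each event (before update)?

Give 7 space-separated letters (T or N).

Answer: T N N N N N N

Derivation:
Ev 1: PC=1 idx=1 pred=T actual=N -> ctr[1]=1
Ev 2: PC=3 idx=1 pred=N actual=N -> ctr[1]=0
Ev 3: PC=1 idx=1 pred=N actual=T -> ctr[1]=1
Ev 4: PC=3 idx=1 pred=N actual=N -> ctr[1]=0
Ev 5: PC=5 idx=1 pred=N actual=T -> ctr[1]=1
Ev 6: PC=5 idx=1 pred=N actual=N -> ctr[1]=0
Ev 7: PC=3 idx=1 pred=N actual=T -> ctr[1]=1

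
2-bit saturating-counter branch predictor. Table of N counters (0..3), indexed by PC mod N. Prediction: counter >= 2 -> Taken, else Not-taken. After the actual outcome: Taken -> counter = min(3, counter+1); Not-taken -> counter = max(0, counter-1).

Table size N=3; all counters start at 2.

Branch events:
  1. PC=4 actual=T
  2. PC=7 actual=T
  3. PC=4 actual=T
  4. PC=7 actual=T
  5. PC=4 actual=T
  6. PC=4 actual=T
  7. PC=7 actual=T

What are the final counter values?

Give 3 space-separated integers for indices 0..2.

Answer: 2 3 2

Derivation:
Ev 1: PC=4 idx=1 pred=T actual=T -> ctr[1]=3
Ev 2: PC=7 idx=1 pred=T actual=T -> ctr[1]=3
Ev 3: PC=4 idx=1 pred=T actual=T -> ctr[1]=3
Ev 4: PC=7 idx=1 pred=T actual=T -> ctr[1]=3
Ev 5: PC=4 idx=1 pred=T actual=T -> ctr[1]=3
Ev 6: PC=4 idx=1 pred=T actual=T -> ctr[1]=3
Ev 7: PC=7 idx=1 pred=T actual=T -> ctr[1]=3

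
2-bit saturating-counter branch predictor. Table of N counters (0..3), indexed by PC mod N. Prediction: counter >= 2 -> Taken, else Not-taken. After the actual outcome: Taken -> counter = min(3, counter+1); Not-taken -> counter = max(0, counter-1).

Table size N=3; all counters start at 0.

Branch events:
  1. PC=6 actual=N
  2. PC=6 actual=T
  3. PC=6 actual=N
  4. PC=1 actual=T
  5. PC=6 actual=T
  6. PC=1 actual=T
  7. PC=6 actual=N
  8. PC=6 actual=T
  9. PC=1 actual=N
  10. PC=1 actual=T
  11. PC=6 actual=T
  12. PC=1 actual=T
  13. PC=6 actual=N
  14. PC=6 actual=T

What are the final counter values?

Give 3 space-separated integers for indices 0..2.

Answer: 2 3 0

Derivation:
Ev 1: PC=6 idx=0 pred=N actual=N -> ctr[0]=0
Ev 2: PC=6 idx=0 pred=N actual=T -> ctr[0]=1
Ev 3: PC=6 idx=0 pred=N actual=N -> ctr[0]=0
Ev 4: PC=1 idx=1 pred=N actual=T -> ctr[1]=1
Ev 5: PC=6 idx=0 pred=N actual=T -> ctr[0]=1
Ev 6: PC=1 idx=1 pred=N actual=T -> ctr[1]=2
Ev 7: PC=6 idx=0 pred=N actual=N -> ctr[0]=0
Ev 8: PC=6 idx=0 pred=N actual=T -> ctr[0]=1
Ev 9: PC=1 idx=1 pred=T actual=N -> ctr[1]=1
Ev 10: PC=1 idx=1 pred=N actual=T -> ctr[1]=2
Ev 11: PC=6 idx=0 pred=N actual=T -> ctr[0]=2
Ev 12: PC=1 idx=1 pred=T actual=T -> ctr[1]=3
Ev 13: PC=6 idx=0 pred=T actual=N -> ctr[0]=1
Ev 14: PC=6 idx=0 pred=N actual=T -> ctr[0]=2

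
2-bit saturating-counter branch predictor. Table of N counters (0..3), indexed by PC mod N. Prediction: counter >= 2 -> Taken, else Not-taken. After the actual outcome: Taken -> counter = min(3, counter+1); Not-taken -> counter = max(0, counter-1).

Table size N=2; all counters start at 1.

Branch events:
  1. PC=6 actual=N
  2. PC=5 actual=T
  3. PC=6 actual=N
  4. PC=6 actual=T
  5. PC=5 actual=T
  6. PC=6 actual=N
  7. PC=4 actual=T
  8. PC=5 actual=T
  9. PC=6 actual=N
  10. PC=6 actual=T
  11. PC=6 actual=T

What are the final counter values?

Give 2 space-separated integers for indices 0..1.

Answer: 2 3

Derivation:
Ev 1: PC=6 idx=0 pred=N actual=N -> ctr[0]=0
Ev 2: PC=5 idx=1 pred=N actual=T -> ctr[1]=2
Ev 3: PC=6 idx=0 pred=N actual=N -> ctr[0]=0
Ev 4: PC=6 idx=0 pred=N actual=T -> ctr[0]=1
Ev 5: PC=5 idx=1 pred=T actual=T -> ctr[1]=3
Ev 6: PC=6 idx=0 pred=N actual=N -> ctr[0]=0
Ev 7: PC=4 idx=0 pred=N actual=T -> ctr[0]=1
Ev 8: PC=5 idx=1 pred=T actual=T -> ctr[1]=3
Ev 9: PC=6 idx=0 pred=N actual=N -> ctr[0]=0
Ev 10: PC=6 idx=0 pred=N actual=T -> ctr[0]=1
Ev 11: PC=6 idx=0 pred=N actual=T -> ctr[0]=2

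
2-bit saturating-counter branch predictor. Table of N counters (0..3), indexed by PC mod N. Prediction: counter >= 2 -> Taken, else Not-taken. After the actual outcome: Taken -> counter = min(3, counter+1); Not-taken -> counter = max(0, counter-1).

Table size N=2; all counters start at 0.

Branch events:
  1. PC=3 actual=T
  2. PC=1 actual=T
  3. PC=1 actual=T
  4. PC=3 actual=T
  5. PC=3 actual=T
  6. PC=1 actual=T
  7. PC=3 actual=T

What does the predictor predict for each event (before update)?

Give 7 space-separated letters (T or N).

Answer: N N T T T T T

Derivation:
Ev 1: PC=3 idx=1 pred=N actual=T -> ctr[1]=1
Ev 2: PC=1 idx=1 pred=N actual=T -> ctr[1]=2
Ev 3: PC=1 idx=1 pred=T actual=T -> ctr[1]=3
Ev 4: PC=3 idx=1 pred=T actual=T -> ctr[1]=3
Ev 5: PC=3 idx=1 pred=T actual=T -> ctr[1]=3
Ev 6: PC=1 idx=1 pred=T actual=T -> ctr[1]=3
Ev 7: PC=3 idx=1 pred=T actual=T -> ctr[1]=3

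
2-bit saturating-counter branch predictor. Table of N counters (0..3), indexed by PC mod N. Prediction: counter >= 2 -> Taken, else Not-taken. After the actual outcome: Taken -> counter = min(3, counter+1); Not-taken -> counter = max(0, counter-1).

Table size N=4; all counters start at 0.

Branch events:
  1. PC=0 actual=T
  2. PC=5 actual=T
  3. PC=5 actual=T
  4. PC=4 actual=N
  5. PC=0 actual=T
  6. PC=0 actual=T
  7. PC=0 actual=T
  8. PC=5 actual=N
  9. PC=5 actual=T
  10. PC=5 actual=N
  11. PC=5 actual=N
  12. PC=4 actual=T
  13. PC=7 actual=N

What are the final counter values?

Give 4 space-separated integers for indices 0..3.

Answer: 3 0 0 0

Derivation:
Ev 1: PC=0 idx=0 pred=N actual=T -> ctr[0]=1
Ev 2: PC=5 idx=1 pred=N actual=T -> ctr[1]=1
Ev 3: PC=5 idx=1 pred=N actual=T -> ctr[1]=2
Ev 4: PC=4 idx=0 pred=N actual=N -> ctr[0]=0
Ev 5: PC=0 idx=0 pred=N actual=T -> ctr[0]=1
Ev 6: PC=0 idx=0 pred=N actual=T -> ctr[0]=2
Ev 7: PC=0 idx=0 pred=T actual=T -> ctr[0]=3
Ev 8: PC=5 idx=1 pred=T actual=N -> ctr[1]=1
Ev 9: PC=5 idx=1 pred=N actual=T -> ctr[1]=2
Ev 10: PC=5 idx=1 pred=T actual=N -> ctr[1]=1
Ev 11: PC=5 idx=1 pred=N actual=N -> ctr[1]=0
Ev 12: PC=4 idx=0 pred=T actual=T -> ctr[0]=3
Ev 13: PC=7 idx=3 pred=N actual=N -> ctr[3]=0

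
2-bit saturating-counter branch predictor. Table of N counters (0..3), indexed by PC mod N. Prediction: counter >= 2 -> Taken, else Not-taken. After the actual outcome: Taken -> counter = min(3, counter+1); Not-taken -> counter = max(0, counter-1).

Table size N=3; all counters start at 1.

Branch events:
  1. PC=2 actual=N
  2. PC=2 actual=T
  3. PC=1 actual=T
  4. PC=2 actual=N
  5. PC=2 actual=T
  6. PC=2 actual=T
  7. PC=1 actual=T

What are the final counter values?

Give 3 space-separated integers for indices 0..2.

Ev 1: PC=2 idx=2 pred=N actual=N -> ctr[2]=0
Ev 2: PC=2 idx=2 pred=N actual=T -> ctr[2]=1
Ev 3: PC=1 idx=1 pred=N actual=T -> ctr[1]=2
Ev 4: PC=2 idx=2 pred=N actual=N -> ctr[2]=0
Ev 5: PC=2 idx=2 pred=N actual=T -> ctr[2]=1
Ev 6: PC=2 idx=2 pred=N actual=T -> ctr[2]=2
Ev 7: PC=1 idx=1 pred=T actual=T -> ctr[1]=3

Answer: 1 3 2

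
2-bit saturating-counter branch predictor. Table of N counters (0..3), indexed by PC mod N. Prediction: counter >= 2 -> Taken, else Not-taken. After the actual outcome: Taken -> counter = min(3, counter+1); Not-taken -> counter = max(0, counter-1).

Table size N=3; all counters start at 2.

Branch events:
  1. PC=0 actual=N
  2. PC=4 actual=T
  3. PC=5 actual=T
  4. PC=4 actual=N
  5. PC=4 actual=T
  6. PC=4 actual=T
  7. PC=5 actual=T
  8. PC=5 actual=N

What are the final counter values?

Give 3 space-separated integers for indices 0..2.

Ev 1: PC=0 idx=0 pred=T actual=N -> ctr[0]=1
Ev 2: PC=4 idx=1 pred=T actual=T -> ctr[1]=3
Ev 3: PC=5 idx=2 pred=T actual=T -> ctr[2]=3
Ev 4: PC=4 idx=1 pred=T actual=N -> ctr[1]=2
Ev 5: PC=4 idx=1 pred=T actual=T -> ctr[1]=3
Ev 6: PC=4 idx=1 pred=T actual=T -> ctr[1]=3
Ev 7: PC=5 idx=2 pred=T actual=T -> ctr[2]=3
Ev 8: PC=5 idx=2 pred=T actual=N -> ctr[2]=2

Answer: 1 3 2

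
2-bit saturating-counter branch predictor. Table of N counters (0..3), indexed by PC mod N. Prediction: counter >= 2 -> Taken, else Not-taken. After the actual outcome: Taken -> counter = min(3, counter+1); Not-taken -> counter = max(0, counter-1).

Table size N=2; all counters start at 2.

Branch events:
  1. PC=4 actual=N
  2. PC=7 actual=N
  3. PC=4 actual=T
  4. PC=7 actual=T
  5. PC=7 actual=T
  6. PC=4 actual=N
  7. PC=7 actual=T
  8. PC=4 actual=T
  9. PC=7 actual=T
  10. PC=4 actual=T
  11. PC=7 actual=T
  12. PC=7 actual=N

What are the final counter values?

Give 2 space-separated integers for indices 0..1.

Ev 1: PC=4 idx=0 pred=T actual=N -> ctr[0]=1
Ev 2: PC=7 idx=1 pred=T actual=N -> ctr[1]=1
Ev 3: PC=4 idx=0 pred=N actual=T -> ctr[0]=2
Ev 4: PC=7 idx=1 pred=N actual=T -> ctr[1]=2
Ev 5: PC=7 idx=1 pred=T actual=T -> ctr[1]=3
Ev 6: PC=4 idx=0 pred=T actual=N -> ctr[0]=1
Ev 7: PC=7 idx=1 pred=T actual=T -> ctr[1]=3
Ev 8: PC=4 idx=0 pred=N actual=T -> ctr[0]=2
Ev 9: PC=7 idx=1 pred=T actual=T -> ctr[1]=3
Ev 10: PC=4 idx=0 pred=T actual=T -> ctr[0]=3
Ev 11: PC=7 idx=1 pred=T actual=T -> ctr[1]=3
Ev 12: PC=7 idx=1 pred=T actual=N -> ctr[1]=2

Answer: 3 2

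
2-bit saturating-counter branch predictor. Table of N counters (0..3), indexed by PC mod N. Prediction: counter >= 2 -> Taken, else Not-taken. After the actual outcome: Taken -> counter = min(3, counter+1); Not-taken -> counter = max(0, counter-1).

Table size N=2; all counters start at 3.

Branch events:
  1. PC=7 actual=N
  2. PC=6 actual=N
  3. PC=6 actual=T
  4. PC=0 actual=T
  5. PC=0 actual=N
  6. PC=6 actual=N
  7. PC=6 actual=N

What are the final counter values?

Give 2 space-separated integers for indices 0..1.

Ev 1: PC=7 idx=1 pred=T actual=N -> ctr[1]=2
Ev 2: PC=6 idx=0 pred=T actual=N -> ctr[0]=2
Ev 3: PC=6 idx=0 pred=T actual=T -> ctr[0]=3
Ev 4: PC=0 idx=0 pred=T actual=T -> ctr[0]=3
Ev 5: PC=0 idx=0 pred=T actual=N -> ctr[0]=2
Ev 6: PC=6 idx=0 pred=T actual=N -> ctr[0]=1
Ev 7: PC=6 idx=0 pred=N actual=N -> ctr[0]=0

Answer: 0 2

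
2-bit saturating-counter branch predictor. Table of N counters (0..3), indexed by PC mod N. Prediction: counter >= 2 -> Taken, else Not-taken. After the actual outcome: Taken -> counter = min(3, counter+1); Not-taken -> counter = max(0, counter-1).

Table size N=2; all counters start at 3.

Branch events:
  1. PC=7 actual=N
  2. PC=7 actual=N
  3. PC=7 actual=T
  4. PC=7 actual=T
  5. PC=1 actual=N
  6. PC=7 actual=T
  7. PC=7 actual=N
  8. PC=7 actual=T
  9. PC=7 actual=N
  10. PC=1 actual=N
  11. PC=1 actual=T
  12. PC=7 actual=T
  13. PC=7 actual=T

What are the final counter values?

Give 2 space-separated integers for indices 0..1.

Answer: 3 3

Derivation:
Ev 1: PC=7 idx=1 pred=T actual=N -> ctr[1]=2
Ev 2: PC=7 idx=1 pred=T actual=N -> ctr[1]=1
Ev 3: PC=7 idx=1 pred=N actual=T -> ctr[1]=2
Ev 4: PC=7 idx=1 pred=T actual=T -> ctr[1]=3
Ev 5: PC=1 idx=1 pred=T actual=N -> ctr[1]=2
Ev 6: PC=7 idx=1 pred=T actual=T -> ctr[1]=3
Ev 7: PC=7 idx=1 pred=T actual=N -> ctr[1]=2
Ev 8: PC=7 idx=1 pred=T actual=T -> ctr[1]=3
Ev 9: PC=7 idx=1 pred=T actual=N -> ctr[1]=2
Ev 10: PC=1 idx=1 pred=T actual=N -> ctr[1]=1
Ev 11: PC=1 idx=1 pred=N actual=T -> ctr[1]=2
Ev 12: PC=7 idx=1 pred=T actual=T -> ctr[1]=3
Ev 13: PC=7 idx=1 pred=T actual=T -> ctr[1]=3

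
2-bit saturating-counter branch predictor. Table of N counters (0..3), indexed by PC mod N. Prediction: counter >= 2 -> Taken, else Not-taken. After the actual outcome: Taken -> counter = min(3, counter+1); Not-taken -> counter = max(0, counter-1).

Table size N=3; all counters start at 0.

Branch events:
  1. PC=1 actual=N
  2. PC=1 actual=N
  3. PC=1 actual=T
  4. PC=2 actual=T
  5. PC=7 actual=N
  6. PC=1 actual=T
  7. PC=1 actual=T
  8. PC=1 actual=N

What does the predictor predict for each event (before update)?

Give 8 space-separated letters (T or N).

Ev 1: PC=1 idx=1 pred=N actual=N -> ctr[1]=0
Ev 2: PC=1 idx=1 pred=N actual=N -> ctr[1]=0
Ev 3: PC=1 idx=1 pred=N actual=T -> ctr[1]=1
Ev 4: PC=2 idx=2 pred=N actual=T -> ctr[2]=1
Ev 5: PC=7 idx=1 pred=N actual=N -> ctr[1]=0
Ev 6: PC=1 idx=1 pred=N actual=T -> ctr[1]=1
Ev 7: PC=1 idx=1 pred=N actual=T -> ctr[1]=2
Ev 8: PC=1 idx=1 pred=T actual=N -> ctr[1]=1

Answer: N N N N N N N T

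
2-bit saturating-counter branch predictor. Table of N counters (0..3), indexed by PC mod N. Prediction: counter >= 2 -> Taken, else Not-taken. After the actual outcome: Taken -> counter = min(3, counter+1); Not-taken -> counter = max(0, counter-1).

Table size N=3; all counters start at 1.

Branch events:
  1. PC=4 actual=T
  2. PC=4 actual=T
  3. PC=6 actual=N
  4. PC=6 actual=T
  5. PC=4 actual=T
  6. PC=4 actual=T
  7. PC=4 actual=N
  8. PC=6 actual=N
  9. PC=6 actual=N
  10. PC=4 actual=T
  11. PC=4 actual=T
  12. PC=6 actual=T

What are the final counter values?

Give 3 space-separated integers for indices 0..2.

Ev 1: PC=4 idx=1 pred=N actual=T -> ctr[1]=2
Ev 2: PC=4 idx=1 pred=T actual=T -> ctr[1]=3
Ev 3: PC=6 idx=0 pred=N actual=N -> ctr[0]=0
Ev 4: PC=6 idx=0 pred=N actual=T -> ctr[0]=1
Ev 5: PC=4 idx=1 pred=T actual=T -> ctr[1]=3
Ev 6: PC=4 idx=1 pred=T actual=T -> ctr[1]=3
Ev 7: PC=4 idx=1 pred=T actual=N -> ctr[1]=2
Ev 8: PC=6 idx=0 pred=N actual=N -> ctr[0]=0
Ev 9: PC=6 idx=0 pred=N actual=N -> ctr[0]=0
Ev 10: PC=4 idx=1 pred=T actual=T -> ctr[1]=3
Ev 11: PC=4 idx=1 pred=T actual=T -> ctr[1]=3
Ev 12: PC=6 idx=0 pred=N actual=T -> ctr[0]=1

Answer: 1 3 1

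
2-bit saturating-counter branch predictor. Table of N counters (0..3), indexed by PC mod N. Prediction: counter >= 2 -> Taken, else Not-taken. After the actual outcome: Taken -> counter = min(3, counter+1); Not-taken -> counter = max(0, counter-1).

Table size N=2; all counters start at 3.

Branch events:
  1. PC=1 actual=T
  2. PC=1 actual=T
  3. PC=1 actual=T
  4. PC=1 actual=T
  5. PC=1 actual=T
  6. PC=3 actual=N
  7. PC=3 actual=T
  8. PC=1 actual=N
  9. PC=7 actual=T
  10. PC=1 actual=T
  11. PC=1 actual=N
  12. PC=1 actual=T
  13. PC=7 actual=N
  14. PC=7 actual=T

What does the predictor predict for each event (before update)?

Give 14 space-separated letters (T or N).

Ev 1: PC=1 idx=1 pred=T actual=T -> ctr[1]=3
Ev 2: PC=1 idx=1 pred=T actual=T -> ctr[1]=3
Ev 3: PC=1 idx=1 pred=T actual=T -> ctr[1]=3
Ev 4: PC=1 idx=1 pred=T actual=T -> ctr[1]=3
Ev 5: PC=1 idx=1 pred=T actual=T -> ctr[1]=3
Ev 6: PC=3 idx=1 pred=T actual=N -> ctr[1]=2
Ev 7: PC=3 idx=1 pred=T actual=T -> ctr[1]=3
Ev 8: PC=1 idx=1 pred=T actual=N -> ctr[1]=2
Ev 9: PC=7 idx=1 pred=T actual=T -> ctr[1]=3
Ev 10: PC=1 idx=1 pred=T actual=T -> ctr[1]=3
Ev 11: PC=1 idx=1 pred=T actual=N -> ctr[1]=2
Ev 12: PC=1 idx=1 pred=T actual=T -> ctr[1]=3
Ev 13: PC=7 idx=1 pred=T actual=N -> ctr[1]=2
Ev 14: PC=7 idx=1 pred=T actual=T -> ctr[1]=3

Answer: T T T T T T T T T T T T T T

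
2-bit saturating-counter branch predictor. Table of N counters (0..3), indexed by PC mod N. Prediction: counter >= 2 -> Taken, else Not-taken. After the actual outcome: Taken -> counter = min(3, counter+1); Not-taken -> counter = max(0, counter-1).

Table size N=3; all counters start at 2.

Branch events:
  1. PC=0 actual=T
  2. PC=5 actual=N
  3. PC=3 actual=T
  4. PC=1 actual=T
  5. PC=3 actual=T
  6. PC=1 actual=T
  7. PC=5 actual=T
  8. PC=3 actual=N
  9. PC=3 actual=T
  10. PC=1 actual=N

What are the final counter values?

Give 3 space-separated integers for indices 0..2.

Answer: 3 2 2

Derivation:
Ev 1: PC=0 idx=0 pred=T actual=T -> ctr[0]=3
Ev 2: PC=5 idx=2 pred=T actual=N -> ctr[2]=1
Ev 3: PC=3 idx=0 pred=T actual=T -> ctr[0]=3
Ev 4: PC=1 idx=1 pred=T actual=T -> ctr[1]=3
Ev 5: PC=3 idx=0 pred=T actual=T -> ctr[0]=3
Ev 6: PC=1 idx=1 pred=T actual=T -> ctr[1]=3
Ev 7: PC=5 idx=2 pred=N actual=T -> ctr[2]=2
Ev 8: PC=3 idx=0 pred=T actual=N -> ctr[0]=2
Ev 9: PC=3 idx=0 pred=T actual=T -> ctr[0]=3
Ev 10: PC=1 idx=1 pred=T actual=N -> ctr[1]=2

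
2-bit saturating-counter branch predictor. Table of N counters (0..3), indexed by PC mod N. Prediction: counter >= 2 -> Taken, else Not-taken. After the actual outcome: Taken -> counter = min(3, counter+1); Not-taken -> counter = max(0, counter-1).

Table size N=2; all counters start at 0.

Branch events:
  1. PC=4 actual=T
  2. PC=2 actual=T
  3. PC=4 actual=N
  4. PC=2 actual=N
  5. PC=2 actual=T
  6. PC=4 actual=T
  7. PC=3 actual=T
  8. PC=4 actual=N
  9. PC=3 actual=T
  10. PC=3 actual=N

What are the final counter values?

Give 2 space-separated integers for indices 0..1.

Answer: 1 1

Derivation:
Ev 1: PC=4 idx=0 pred=N actual=T -> ctr[0]=1
Ev 2: PC=2 idx=0 pred=N actual=T -> ctr[0]=2
Ev 3: PC=4 idx=0 pred=T actual=N -> ctr[0]=1
Ev 4: PC=2 idx=0 pred=N actual=N -> ctr[0]=0
Ev 5: PC=2 idx=0 pred=N actual=T -> ctr[0]=1
Ev 6: PC=4 idx=0 pred=N actual=T -> ctr[0]=2
Ev 7: PC=3 idx=1 pred=N actual=T -> ctr[1]=1
Ev 8: PC=4 idx=0 pred=T actual=N -> ctr[0]=1
Ev 9: PC=3 idx=1 pred=N actual=T -> ctr[1]=2
Ev 10: PC=3 idx=1 pred=T actual=N -> ctr[1]=1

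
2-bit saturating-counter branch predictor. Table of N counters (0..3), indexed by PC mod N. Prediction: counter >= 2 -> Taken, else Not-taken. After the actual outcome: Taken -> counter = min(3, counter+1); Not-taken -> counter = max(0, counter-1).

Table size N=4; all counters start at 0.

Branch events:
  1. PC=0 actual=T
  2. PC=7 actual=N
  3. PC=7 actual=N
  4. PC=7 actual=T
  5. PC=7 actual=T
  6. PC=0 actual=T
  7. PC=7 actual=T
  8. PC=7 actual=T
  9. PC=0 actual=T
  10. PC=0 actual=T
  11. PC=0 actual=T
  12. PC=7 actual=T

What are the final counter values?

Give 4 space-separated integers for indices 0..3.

Answer: 3 0 0 3

Derivation:
Ev 1: PC=0 idx=0 pred=N actual=T -> ctr[0]=1
Ev 2: PC=7 idx=3 pred=N actual=N -> ctr[3]=0
Ev 3: PC=7 idx=3 pred=N actual=N -> ctr[3]=0
Ev 4: PC=7 idx=3 pred=N actual=T -> ctr[3]=1
Ev 5: PC=7 idx=3 pred=N actual=T -> ctr[3]=2
Ev 6: PC=0 idx=0 pred=N actual=T -> ctr[0]=2
Ev 7: PC=7 idx=3 pred=T actual=T -> ctr[3]=3
Ev 8: PC=7 idx=3 pred=T actual=T -> ctr[3]=3
Ev 9: PC=0 idx=0 pred=T actual=T -> ctr[0]=3
Ev 10: PC=0 idx=0 pred=T actual=T -> ctr[0]=3
Ev 11: PC=0 idx=0 pred=T actual=T -> ctr[0]=3
Ev 12: PC=7 idx=3 pred=T actual=T -> ctr[3]=3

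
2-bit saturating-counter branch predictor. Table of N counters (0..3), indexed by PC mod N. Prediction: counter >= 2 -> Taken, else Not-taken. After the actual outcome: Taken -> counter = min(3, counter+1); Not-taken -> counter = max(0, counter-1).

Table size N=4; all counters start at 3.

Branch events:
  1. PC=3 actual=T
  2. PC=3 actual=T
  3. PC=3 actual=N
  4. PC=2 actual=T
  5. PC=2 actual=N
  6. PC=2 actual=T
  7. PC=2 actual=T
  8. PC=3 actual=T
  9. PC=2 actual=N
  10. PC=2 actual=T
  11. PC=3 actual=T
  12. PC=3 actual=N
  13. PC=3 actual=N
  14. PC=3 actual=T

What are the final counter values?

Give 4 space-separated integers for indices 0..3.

Ev 1: PC=3 idx=3 pred=T actual=T -> ctr[3]=3
Ev 2: PC=3 idx=3 pred=T actual=T -> ctr[3]=3
Ev 3: PC=3 idx=3 pred=T actual=N -> ctr[3]=2
Ev 4: PC=2 idx=2 pred=T actual=T -> ctr[2]=3
Ev 5: PC=2 idx=2 pred=T actual=N -> ctr[2]=2
Ev 6: PC=2 idx=2 pred=T actual=T -> ctr[2]=3
Ev 7: PC=2 idx=2 pred=T actual=T -> ctr[2]=3
Ev 8: PC=3 idx=3 pred=T actual=T -> ctr[3]=3
Ev 9: PC=2 idx=2 pred=T actual=N -> ctr[2]=2
Ev 10: PC=2 idx=2 pred=T actual=T -> ctr[2]=3
Ev 11: PC=3 idx=3 pred=T actual=T -> ctr[3]=3
Ev 12: PC=3 idx=3 pred=T actual=N -> ctr[3]=2
Ev 13: PC=3 idx=3 pred=T actual=N -> ctr[3]=1
Ev 14: PC=3 idx=3 pred=N actual=T -> ctr[3]=2

Answer: 3 3 3 2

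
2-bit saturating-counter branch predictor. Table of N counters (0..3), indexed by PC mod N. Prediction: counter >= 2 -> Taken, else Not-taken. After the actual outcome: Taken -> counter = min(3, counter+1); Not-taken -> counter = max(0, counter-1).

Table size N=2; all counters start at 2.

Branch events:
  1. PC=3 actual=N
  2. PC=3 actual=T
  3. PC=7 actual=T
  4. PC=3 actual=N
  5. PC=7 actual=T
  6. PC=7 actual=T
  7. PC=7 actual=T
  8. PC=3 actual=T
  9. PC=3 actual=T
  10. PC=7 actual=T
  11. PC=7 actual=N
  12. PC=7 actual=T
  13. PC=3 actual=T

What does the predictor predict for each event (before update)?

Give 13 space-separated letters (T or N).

Ev 1: PC=3 idx=1 pred=T actual=N -> ctr[1]=1
Ev 2: PC=3 idx=1 pred=N actual=T -> ctr[1]=2
Ev 3: PC=7 idx=1 pred=T actual=T -> ctr[1]=3
Ev 4: PC=3 idx=1 pred=T actual=N -> ctr[1]=2
Ev 5: PC=7 idx=1 pred=T actual=T -> ctr[1]=3
Ev 6: PC=7 idx=1 pred=T actual=T -> ctr[1]=3
Ev 7: PC=7 idx=1 pred=T actual=T -> ctr[1]=3
Ev 8: PC=3 idx=1 pred=T actual=T -> ctr[1]=3
Ev 9: PC=3 idx=1 pred=T actual=T -> ctr[1]=3
Ev 10: PC=7 idx=1 pred=T actual=T -> ctr[1]=3
Ev 11: PC=7 idx=1 pred=T actual=N -> ctr[1]=2
Ev 12: PC=7 idx=1 pred=T actual=T -> ctr[1]=3
Ev 13: PC=3 idx=1 pred=T actual=T -> ctr[1]=3

Answer: T N T T T T T T T T T T T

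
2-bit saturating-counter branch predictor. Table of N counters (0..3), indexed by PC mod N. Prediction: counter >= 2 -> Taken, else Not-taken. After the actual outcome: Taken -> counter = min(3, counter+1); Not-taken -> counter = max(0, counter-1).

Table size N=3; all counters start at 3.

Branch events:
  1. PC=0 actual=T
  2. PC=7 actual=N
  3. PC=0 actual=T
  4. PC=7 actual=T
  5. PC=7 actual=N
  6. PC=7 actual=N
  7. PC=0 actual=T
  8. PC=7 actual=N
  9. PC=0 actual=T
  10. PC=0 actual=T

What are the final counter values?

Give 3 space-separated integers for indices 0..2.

Ev 1: PC=0 idx=0 pred=T actual=T -> ctr[0]=3
Ev 2: PC=7 idx=1 pred=T actual=N -> ctr[1]=2
Ev 3: PC=0 idx=0 pred=T actual=T -> ctr[0]=3
Ev 4: PC=7 idx=1 pred=T actual=T -> ctr[1]=3
Ev 5: PC=7 idx=1 pred=T actual=N -> ctr[1]=2
Ev 6: PC=7 idx=1 pred=T actual=N -> ctr[1]=1
Ev 7: PC=0 idx=0 pred=T actual=T -> ctr[0]=3
Ev 8: PC=7 idx=1 pred=N actual=N -> ctr[1]=0
Ev 9: PC=0 idx=0 pred=T actual=T -> ctr[0]=3
Ev 10: PC=0 idx=0 pred=T actual=T -> ctr[0]=3

Answer: 3 0 3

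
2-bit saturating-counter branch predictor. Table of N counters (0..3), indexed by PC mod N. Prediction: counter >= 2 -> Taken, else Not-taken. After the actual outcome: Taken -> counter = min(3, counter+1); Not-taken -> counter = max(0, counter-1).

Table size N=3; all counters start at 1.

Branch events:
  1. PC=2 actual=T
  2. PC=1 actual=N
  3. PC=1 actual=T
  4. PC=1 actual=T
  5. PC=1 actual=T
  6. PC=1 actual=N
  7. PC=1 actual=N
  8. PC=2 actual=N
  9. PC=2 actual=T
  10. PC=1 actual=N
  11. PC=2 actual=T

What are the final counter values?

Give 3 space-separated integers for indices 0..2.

Answer: 1 0 3

Derivation:
Ev 1: PC=2 idx=2 pred=N actual=T -> ctr[2]=2
Ev 2: PC=1 idx=1 pred=N actual=N -> ctr[1]=0
Ev 3: PC=1 idx=1 pred=N actual=T -> ctr[1]=1
Ev 4: PC=1 idx=1 pred=N actual=T -> ctr[1]=2
Ev 5: PC=1 idx=1 pred=T actual=T -> ctr[1]=3
Ev 6: PC=1 idx=1 pred=T actual=N -> ctr[1]=2
Ev 7: PC=1 idx=1 pred=T actual=N -> ctr[1]=1
Ev 8: PC=2 idx=2 pred=T actual=N -> ctr[2]=1
Ev 9: PC=2 idx=2 pred=N actual=T -> ctr[2]=2
Ev 10: PC=1 idx=1 pred=N actual=N -> ctr[1]=0
Ev 11: PC=2 idx=2 pred=T actual=T -> ctr[2]=3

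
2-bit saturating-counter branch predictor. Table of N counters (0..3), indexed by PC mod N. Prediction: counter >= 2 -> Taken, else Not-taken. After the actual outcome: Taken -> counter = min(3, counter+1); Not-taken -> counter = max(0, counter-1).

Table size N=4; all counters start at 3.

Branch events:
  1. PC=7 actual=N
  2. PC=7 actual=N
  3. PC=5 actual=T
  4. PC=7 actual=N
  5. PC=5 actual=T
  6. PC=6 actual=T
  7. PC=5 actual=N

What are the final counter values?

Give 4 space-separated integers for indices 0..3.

Answer: 3 2 3 0

Derivation:
Ev 1: PC=7 idx=3 pred=T actual=N -> ctr[3]=2
Ev 2: PC=7 idx=3 pred=T actual=N -> ctr[3]=1
Ev 3: PC=5 idx=1 pred=T actual=T -> ctr[1]=3
Ev 4: PC=7 idx=3 pred=N actual=N -> ctr[3]=0
Ev 5: PC=5 idx=1 pred=T actual=T -> ctr[1]=3
Ev 6: PC=6 idx=2 pred=T actual=T -> ctr[2]=3
Ev 7: PC=5 idx=1 pred=T actual=N -> ctr[1]=2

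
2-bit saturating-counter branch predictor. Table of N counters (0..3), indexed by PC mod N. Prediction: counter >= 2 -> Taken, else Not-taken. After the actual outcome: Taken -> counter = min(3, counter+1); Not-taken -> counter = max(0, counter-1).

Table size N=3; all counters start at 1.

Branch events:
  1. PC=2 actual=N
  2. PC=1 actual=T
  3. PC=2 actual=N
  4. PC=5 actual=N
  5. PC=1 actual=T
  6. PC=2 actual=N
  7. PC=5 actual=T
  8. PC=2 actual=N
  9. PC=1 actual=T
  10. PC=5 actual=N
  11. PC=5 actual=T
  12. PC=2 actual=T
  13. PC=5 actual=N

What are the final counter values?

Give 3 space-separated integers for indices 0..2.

Ev 1: PC=2 idx=2 pred=N actual=N -> ctr[2]=0
Ev 2: PC=1 idx=1 pred=N actual=T -> ctr[1]=2
Ev 3: PC=2 idx=2 pred=N actual=N -> ctr[2]=0
Ev 4: PC=5 idx=2 pred=N actual=N -> ctr[2]=0
Ev 5: PC=1 idx=1 pred=T actual=T -> ctr[1]=3
Ev 6: PC=2 idx=2 pred=N actual=N -> ctr[2]=0
Ev 7: PC=5 idx=2 pred=N actual=T -> ctr[2]=1
Ev 8: PC=2 idx=2 pred=N actual=N -> ctr[2]=0
Ev 9: PC=1 idx=1 pred=T actual=T -> ctr[1]=3
Ev 10: PC=5 idx=2 pred=N actual=N -> ctr[2]=0
Ev 11: PC=5 idx=2 pred=N actual=T -> ctr[2]=1
Ev 12: PC=2 idx=2 pred=N actual=T -> ctr[2]=2
Ev 13: PC=5 idx=2 pred=T actual=N -> ctr[2]=1

Answer: 1 3 1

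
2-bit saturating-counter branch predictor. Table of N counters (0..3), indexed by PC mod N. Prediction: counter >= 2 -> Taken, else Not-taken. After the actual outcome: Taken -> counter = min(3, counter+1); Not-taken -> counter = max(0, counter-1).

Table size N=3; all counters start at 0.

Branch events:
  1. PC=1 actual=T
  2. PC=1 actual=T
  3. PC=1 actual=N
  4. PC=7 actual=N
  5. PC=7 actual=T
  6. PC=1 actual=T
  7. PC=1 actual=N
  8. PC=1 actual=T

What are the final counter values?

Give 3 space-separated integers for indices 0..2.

Answer: 0 2 0

Derivation:
Ev 1: PC=1 idx=1 pred=N actual=T -> ctr[1]=1
Ev 2: PC=1 idx=1 pred=N actual=T -> ctr[1]=2
Ev 3: PC=1 idx=1 pred=T actual=N -> ctr[1]=1
Ev 4: PC=7 idx=1 pred=N actual=N -> ctr[1]=0
Ev 5: PC=7 idx=1 pred=N actual=T -> ctr[1]=1
Ev 6: PC=1 idx=1 pred=N actual=T -> ctr[1]=2
Ev 7: PC=1 idx=1 pred=T actual=N -> ctr[1]=1
Ev 8: PC=1 idx=1 pred=N actual=T -> ctr[1]=2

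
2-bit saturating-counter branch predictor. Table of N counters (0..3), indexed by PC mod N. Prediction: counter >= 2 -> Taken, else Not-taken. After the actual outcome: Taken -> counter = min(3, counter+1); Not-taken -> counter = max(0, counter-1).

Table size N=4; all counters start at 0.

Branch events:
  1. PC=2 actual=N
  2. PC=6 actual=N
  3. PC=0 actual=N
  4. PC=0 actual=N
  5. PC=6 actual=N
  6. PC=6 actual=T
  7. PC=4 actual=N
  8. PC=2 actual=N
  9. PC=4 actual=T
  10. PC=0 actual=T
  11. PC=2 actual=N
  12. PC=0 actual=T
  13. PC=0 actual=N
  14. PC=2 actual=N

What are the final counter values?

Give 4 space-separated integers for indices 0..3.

Answer: 2 0 0 0

Derivation:
Ev 1: PC=2 idx=2 pred=N actual=N -> ctr[2]=0
Ev 2: PC=6 idx=2 pred=N actual=N -> ctr[2]=0
Ev 3: PC=0 idx=0 pred=N actual=N -> ctr[0]=0
Ev 4: PC=0 idx=0 pred=N actual=N -> ctr[0]=0
Ev 5: PC=6 idx=2 pred=N actual=N -> ctr[2]=0
Ev 6: PC=6 idx=2 pred=N actual=T -> ctr[2]=1
Ev 7: PC=4 idx=0 pred=N actual=N -> ctr[0]=0
Ev 8: PC=2 idx=2 pred=N actual=N -> ctr[2]=0
Ev 9: PC=4 idx=0 pred=N actual=T -> ctr[0]=1
Ev 10: PC=0 idx=0 pred=N actual=T -> ctr[0]=2
Ev 11: PC=2 idx=2 pred=N actual=N -> ctr[2]=0
Ev 12: PC=0 idx=0 pred=T actual=T -> ctr[0]=3
Ev 13: PC=0 idx=0 pred=T actual=N -> ctr[0]=2
Ev 14: PC=2 idx=2 pred=N actual=N -> ctr[2]=0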